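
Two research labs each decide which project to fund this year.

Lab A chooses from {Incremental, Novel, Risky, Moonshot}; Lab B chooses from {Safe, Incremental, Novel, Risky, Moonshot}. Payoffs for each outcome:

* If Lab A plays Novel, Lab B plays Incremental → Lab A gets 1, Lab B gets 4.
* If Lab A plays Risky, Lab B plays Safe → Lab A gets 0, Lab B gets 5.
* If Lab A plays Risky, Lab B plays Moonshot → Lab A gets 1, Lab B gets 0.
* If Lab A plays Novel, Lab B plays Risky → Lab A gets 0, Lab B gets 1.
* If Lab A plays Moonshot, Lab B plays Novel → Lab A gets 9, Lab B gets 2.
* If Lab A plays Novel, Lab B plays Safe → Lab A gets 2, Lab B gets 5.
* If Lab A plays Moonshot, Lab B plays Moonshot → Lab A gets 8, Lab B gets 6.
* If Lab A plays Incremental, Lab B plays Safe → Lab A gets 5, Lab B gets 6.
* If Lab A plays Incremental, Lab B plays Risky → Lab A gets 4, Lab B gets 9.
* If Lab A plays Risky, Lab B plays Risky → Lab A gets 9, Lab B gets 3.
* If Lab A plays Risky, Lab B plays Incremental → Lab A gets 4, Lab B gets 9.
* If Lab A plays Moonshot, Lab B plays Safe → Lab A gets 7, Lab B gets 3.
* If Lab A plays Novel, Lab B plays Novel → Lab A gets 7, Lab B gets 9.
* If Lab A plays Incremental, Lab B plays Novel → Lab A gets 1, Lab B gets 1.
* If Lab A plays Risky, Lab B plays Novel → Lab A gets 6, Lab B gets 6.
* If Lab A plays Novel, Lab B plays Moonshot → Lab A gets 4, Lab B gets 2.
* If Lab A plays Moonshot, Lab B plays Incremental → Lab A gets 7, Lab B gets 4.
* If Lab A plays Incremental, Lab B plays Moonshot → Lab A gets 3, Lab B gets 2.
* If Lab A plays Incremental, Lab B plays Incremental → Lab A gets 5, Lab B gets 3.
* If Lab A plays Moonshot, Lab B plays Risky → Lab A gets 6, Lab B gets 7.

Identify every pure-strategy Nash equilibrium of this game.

(Incremental, Safe): Lab A can switch to Moonshot (5 → 7). Not NE.
(Incremental, Incremental): Lab A can switch to Moonshot (5 → 7). Not NE.
(Incremental, Novel): Lab A can switch to Novel (1 → 7). Not NE.
(Incremental, Risky): Lab A can switch to Risky (4 → 9). Not NE.
(Incremental, Moonshot): Lab A can switch to Novel (3 → 4). Not NE.
(Novel, Safe): Lab A can switch to Incremental (2 → 5). Not NE.
(Novel, Incremental): Lab A can switch to Incremental (1 → 5). Not NE.
(Novel, Novel): Lab A can switch to Moonshot (7 → 9). Not NE.
(The remaining 12 profiles each have a profitable deviation by the same check.)

This game has no pure Nash equilibrium.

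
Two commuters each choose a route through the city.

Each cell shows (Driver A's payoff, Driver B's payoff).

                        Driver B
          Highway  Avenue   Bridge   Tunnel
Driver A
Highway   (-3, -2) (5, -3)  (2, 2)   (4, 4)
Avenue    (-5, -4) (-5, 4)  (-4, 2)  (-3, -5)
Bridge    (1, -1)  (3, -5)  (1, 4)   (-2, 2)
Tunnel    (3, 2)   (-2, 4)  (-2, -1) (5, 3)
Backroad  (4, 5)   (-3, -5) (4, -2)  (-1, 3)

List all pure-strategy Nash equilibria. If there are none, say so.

(Highway, Highway): Driver A can switch to Bridge (-3 → 1). Not NE.
(Highway, Avenue): Driver B can switch to Highway (-3 → -2). Not NE.
(Highway, Bridge): Driver A can switch to Backroad (2 → 4). Not NE.
(Highway, Tunnel): Driver A can switch to Tunnel (4 → 5). Not NE.
(Avenue, Highway): Driver A can switch to Highway (-5 → -3). Not NE.
(Avenue, Avenue): Driver A can switch to Highway (-5 → 5). Not NE.
(Avenue, Bridge): Driver A can switch to Highway (-4 → 2). Not NE.
(Avenue, Tunnel): Driver A can switch to Highway (-3 → 4). Not NE.
(Backroad, Highway): Driver A gets 4, best alternative 3; Driver B gets 5, best alternative 3. No profitable deviation — NE.
(The remaining 11 profiles each have a profitable deviation by the same check.)

The unique pure-strategy Nash equilibrium is (Backroad, Highway).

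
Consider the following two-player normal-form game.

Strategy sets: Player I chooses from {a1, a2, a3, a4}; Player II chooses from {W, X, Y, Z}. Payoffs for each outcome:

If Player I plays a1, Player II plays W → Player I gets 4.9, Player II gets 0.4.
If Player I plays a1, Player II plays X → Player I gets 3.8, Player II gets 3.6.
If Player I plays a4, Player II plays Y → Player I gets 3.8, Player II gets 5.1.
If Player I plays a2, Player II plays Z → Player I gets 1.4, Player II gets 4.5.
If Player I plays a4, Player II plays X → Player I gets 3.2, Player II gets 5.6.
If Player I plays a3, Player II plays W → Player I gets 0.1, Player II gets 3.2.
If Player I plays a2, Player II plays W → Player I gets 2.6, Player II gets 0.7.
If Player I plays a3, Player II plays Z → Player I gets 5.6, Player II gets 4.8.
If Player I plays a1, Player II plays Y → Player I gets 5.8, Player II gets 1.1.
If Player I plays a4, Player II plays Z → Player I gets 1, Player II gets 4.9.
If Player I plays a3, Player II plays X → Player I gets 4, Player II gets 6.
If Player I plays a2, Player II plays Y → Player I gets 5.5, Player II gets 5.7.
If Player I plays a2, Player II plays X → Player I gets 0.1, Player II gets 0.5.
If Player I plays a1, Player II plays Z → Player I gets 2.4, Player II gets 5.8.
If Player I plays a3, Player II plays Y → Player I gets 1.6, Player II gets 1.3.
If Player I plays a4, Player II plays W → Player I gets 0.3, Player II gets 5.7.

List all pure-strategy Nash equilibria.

(a3, X)

For each strategy profile, look for a profitable unilateral deviation.
(a1, W): Player II can switch to X (0.4 → 3.6). Not NE.
(a1, X): Player I can switch to a3 (3.8 → 4). Not NE.
(a1, Y): Player II can switch to X (1.1 → 3.6). Not NE.
(a1, Z): Player I can switch to a3 (2.4 → 5.6). Not NE.
(a2, W): Player I can switch to a1 (2.6 → 4.9). Not NE.
(a2, X): Player I can switch to a1 (0.1 → 3.8). Not NE.
(a2, Y): Player I can switch to a1 (5.5 → 5.8). Not NE.
(a2, Z): Player I can switch to a1 (1.4 → 2.4). Not NE.
(a3, X): Player I gets 4, best alternative 3.8; Player II gets 6, best alternative 4.8. No profitable deviation — NE.
(The remaining 7 profiles each have a profitable deviation by the same check.)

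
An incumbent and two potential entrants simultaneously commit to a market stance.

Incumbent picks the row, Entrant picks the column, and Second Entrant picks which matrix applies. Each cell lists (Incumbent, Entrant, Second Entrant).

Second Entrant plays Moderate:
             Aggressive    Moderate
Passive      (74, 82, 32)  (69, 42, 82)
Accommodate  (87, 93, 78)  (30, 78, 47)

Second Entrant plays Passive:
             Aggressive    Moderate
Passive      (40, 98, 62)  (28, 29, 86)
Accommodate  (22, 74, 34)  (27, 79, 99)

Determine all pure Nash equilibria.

Pure-strategy Nash equilibria: (Passive, Aggressive, Passive), (Accommodate, Aggressive, Moderate)

Incumbent against (Aggressive, Moderate): payoffs 74, 87 → best response Accommodate.
Incumbent against (Aggressive, Passive): payoffs 40, 22 → best response Passive.
Incumbent against (Moderate, Moderate): payoffs 69, 30 → best response Passive.
Incumbent against (Moderate, Passive): payoffs 28, 27 → best response Passive.
Entrant against (Passive, Moderate): payoffs 82, 42 → best response Aggressive.
Entrant against (Passive, Passive): payoffs 98, 29 → best response Aggressive.
Entrant against (Accommodate, Moderate): payoffs 93, 78 → best response Aggressive.
Entrant against (Accommodate, Passive): payoffs 74, 79 → best response Moderate.
Second Entrant against (Passive, Aggressive): payoffs 32, 62 → best response Passive.
Second Entrant against (Passive, Moderate): payoffs 82, 86 → best response Passive.
Second Entrant against (Accommodate, Aggressive): payoffs 78, 34 → best response Moderate.
Second Entrant against (Accommodate, Moderate): payoffs 47, 99 → best response Passive.
Mutual best responses: (Passive, Aggressive, Passive); (Accommodate, Aggressive, Moderate).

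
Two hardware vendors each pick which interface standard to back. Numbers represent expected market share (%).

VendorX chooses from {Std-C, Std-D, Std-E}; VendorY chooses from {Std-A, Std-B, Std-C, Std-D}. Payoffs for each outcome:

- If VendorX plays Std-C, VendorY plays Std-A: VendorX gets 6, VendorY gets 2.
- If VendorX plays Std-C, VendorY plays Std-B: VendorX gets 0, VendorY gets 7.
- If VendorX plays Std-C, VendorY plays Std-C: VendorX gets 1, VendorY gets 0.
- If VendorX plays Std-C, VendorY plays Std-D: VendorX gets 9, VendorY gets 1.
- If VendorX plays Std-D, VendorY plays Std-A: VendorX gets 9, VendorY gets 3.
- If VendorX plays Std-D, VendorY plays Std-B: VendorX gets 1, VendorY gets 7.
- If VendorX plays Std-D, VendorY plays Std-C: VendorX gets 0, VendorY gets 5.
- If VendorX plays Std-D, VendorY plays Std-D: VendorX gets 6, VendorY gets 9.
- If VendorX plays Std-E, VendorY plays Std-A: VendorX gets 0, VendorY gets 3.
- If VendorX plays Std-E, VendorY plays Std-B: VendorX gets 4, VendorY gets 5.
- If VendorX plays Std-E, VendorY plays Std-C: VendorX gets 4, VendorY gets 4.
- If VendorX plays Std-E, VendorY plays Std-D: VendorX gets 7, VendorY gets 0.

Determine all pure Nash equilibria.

Pure NE: (Std-E, Std-B)

VendorX against Std-A: payoffs 6, 9, 0 → best response Std-D.
VendorX against Std-B: payoffs 0, 1, 4 → best response Std-E.
VendorX against Std-C: payoffs 1, 0, 4 → best response Std-E.
VendorX against Std-D: payoffs 9, 6, 7 → best response Std-C.
VendorY against Std-C: payoffs 2, 7, 0, 1 → best response Std-B.
VendorY against Std-D: payoffs 3, 7, 5, 9 → best response Std-D.
VendorY against Std-E: payoffs 3, 5, 4, 0 → best response Std-B.
Mutual best responses: (Std-E, Std-B).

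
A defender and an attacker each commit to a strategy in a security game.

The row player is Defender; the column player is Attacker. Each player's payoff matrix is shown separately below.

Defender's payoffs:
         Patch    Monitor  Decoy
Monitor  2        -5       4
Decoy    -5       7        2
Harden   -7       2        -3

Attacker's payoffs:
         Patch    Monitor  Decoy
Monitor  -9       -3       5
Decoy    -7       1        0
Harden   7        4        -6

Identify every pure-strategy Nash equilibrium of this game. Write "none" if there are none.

Defender against Patch: payoffs 2, -5, -7 → best response Monitor.
Defender against Monitor: payoffs -5, 7, 2 → best response Decoy.
Defender against Decoy: payoffs 4, 2, -3 → best response Monitor.
Attacker against Monitor: payoffs -9, -3, 5 → best response Decoy.
Attacker against Decoy: payoffs -7, 1, 0 → best response Monitor.
Attacker against Harden: payoffs 7, 4, -6 → best response Patch.
Mutual best responses: (Monitor, Decoy); (Decoy, Monitor).

Pure-strategy Nash equilibria: (Monitor, Decoy), (Decoy, Monitor)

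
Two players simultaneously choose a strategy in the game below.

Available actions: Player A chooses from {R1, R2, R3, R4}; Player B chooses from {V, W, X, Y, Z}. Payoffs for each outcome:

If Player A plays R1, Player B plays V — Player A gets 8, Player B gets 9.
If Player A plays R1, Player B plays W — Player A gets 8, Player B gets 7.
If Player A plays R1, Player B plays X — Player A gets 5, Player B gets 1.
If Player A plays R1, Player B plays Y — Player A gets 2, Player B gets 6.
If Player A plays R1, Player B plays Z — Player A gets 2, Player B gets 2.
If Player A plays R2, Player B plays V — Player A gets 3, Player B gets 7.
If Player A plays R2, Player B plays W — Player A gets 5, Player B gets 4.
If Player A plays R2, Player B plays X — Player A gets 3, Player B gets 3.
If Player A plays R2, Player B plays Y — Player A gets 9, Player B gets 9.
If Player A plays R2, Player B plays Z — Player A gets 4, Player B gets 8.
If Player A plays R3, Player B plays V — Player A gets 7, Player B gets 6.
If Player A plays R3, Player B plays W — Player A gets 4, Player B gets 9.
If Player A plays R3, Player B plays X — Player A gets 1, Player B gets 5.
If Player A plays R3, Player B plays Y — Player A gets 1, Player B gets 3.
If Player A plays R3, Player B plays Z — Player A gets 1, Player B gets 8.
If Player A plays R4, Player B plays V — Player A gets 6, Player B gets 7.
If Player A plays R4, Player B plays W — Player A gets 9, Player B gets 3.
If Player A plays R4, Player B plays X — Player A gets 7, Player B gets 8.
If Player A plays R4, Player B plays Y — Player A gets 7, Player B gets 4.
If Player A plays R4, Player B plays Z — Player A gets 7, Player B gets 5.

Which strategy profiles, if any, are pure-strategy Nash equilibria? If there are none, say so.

For each strategy profile, look for a profitable unilateral deviation.
(R1, V): Player A gets 8, best alternative 7; Player B gets 9, best alternative 7. No profitable deviation — NE.
(R1, W): Player A can switch to R4 (8 → 9). Not NE.
(R1, X): Player A can switch to R4 (5 → 7). Not NE.
(R1, Y): Player A can switch to R2 (2 → 9). Not NE.
(R1, Z): Player A can switch to R2 (2 → 4). Not NE.
(R2, V): Player A can switch to R1 (3 → 8). Not NE.
(R2, W): Player A can switch to R1 (5 → 8). Not NE.
(R2, X): Player A can switch to R1 (3 → 5). Not NE.
(R2, Y): Player A gets 9, best alternative 7; Player B gets 9, best alternative 8. No profitable deviation — NE.
(R2, Z): Player A can switch to R4 (4 → 7). Not NE.
(R3, V): Player A can switch to R1 (7 → 8). Not NE.
(R3, W): Player A can switch to R1 (4 → 8). Not NE.
(R4, X): Player A gets 7, best alternative 5; Player B gets 8, best alternative 7. No profitable deviation — NE.
(The remaining 7 profiles each have a profitable deviation by the same check.)

Pure-strategy Nash equilibria: (R1, V); (R2, Y); (R4, X)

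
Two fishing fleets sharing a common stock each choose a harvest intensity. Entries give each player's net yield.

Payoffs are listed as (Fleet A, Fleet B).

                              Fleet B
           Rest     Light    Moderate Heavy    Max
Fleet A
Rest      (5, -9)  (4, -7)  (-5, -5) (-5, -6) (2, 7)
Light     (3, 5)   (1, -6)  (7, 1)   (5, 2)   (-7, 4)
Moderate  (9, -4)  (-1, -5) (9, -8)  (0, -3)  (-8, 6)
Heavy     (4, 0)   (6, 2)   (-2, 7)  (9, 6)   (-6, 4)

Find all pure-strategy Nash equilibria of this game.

(Rest, Max)

For each strategy profile, look for a profitable unilateral deviation.
(Rest, Rest): Fleet A can switch to Moderate (5 → 9). Not NE.
(Rest, Light): Fleet A can switch to Heavy (4 → 6). Not NE.
(Rest, Moderate): Fleet A can switch to Light (-5 → 7). Not NE.
(Rest, Heavy): Fleet A can switch to Light (-5 → 5). Not NE.
(Rest, Max): Fleet A gets 2, best alternative -6; Fleet B gets 7, best alternative -5. No profitable deviation — NE.
(Light, Rest): Fleet A can switch to Rest (3 → 5). Not NE.
(Light, Light): Fleet A can switch to Rest (1 → 4). Not NE.
(Light, Moderate): Fleet A can switch to Moderate (7 → 9). Not NE.
(Light, Heavy): Fleet A can switch to Heavy (5 → 9). Not NE.
(Light, Max): Fleet A can switch to Rest (-7 → 2). Not NE.
(Moderate, Rest): Fleet B can switch to Heavy (-4 → -3). Not NE.
(The remaining 9 profiles each have a profitable deviation by the same check.)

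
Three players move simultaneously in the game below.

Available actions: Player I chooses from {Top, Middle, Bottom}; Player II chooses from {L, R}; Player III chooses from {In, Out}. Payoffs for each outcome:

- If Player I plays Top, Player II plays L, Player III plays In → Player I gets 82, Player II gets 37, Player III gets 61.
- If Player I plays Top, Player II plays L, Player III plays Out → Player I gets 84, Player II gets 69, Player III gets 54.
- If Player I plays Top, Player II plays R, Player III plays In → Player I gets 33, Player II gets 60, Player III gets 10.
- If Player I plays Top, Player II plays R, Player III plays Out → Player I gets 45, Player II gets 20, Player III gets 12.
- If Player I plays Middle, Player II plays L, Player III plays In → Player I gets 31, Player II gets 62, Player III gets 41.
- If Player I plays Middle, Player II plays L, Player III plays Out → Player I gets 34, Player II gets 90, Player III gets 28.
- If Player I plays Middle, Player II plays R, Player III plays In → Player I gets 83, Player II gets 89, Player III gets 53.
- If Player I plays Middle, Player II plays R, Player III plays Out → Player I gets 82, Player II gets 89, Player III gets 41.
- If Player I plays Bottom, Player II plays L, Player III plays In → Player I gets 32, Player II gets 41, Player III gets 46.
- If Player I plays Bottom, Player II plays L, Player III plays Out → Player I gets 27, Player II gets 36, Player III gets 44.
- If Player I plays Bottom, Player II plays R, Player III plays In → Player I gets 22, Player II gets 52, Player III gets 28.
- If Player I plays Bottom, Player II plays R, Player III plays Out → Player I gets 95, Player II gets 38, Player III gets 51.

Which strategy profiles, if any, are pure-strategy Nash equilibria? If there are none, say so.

The pure Nash equilibria are (Middle, R, In), (Bottom, R, Out).

Player I against (L, In): payoffs 82, 31, 32 → best response Top.
Player I against (L, Out): payoffs 84, 34, 27 → best response Top.
Player I against (R, In): payoffs 33, 83, 22 → best response Middle.
Player I against (R, Out): payoffs 45, 82, 95 → best response Bottom.
Player II against (Top, In): payoffs 37, 60 → best response R.
Player II against (Top, Out): payoffs 69, 20 → best response L.
Player II against (Middle, In): payoffs 62, 89 → best response R.
Player II against (Middle, Out): payoffs 90, 89 → best response L.
Player II against (Bottom, In): payoffs 41, 52 → best response R.
Player II against (Bottom, Out): payoffs 36, 38 → best response R.
Player III against (Top, L): payoffs 61, 54 → best response In.
Player III against (Top, R): payoffs 10, 12 → best response Out.
Player III against (Middle, L): payoffs 41, 28 → best response In.
Player III against (Middle, R): payoffs 53, 41 → best response In.
Player III against (Bottom, L): payoffs 46, 44 → best response In.
Player III against (Bottom, R): payoffs 28, 51 → best response Out.
Mutual best responses: (Middle, R, In); (Bottom, R, Out).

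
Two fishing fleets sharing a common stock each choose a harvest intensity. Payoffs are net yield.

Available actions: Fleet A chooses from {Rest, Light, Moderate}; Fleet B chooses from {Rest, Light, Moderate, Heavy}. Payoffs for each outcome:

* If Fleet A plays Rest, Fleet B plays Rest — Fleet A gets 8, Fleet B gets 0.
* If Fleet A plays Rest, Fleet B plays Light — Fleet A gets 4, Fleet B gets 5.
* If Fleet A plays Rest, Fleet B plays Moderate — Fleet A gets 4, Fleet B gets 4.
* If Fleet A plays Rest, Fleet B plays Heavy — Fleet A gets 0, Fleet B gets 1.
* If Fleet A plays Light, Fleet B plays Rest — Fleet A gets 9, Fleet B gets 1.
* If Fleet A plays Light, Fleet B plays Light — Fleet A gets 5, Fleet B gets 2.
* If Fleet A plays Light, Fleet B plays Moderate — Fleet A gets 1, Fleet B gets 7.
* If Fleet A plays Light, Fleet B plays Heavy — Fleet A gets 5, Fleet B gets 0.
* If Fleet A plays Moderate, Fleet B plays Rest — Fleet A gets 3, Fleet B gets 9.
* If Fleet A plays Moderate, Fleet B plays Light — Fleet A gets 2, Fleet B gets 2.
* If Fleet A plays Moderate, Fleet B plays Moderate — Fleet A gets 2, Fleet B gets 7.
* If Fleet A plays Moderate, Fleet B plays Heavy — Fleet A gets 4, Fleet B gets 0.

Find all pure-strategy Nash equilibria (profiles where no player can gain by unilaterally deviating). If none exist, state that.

For each player, find the best response to each opponent profile; mutual best responses are the pure NE.
Fleet A against Rest: payoffs 8, 9, 3 → best response Light.
Fleet A against Light: payoffs 4, 5, 2 → best response Light.
Fleet A against Moderate: payoffs 4, 1, 2 → best response Rest.
Fleet A against Heavy: payoffs 0, 5, 4 → best response Light.
Fleet B against Rest: payoffs 0, 5, 4, 1 → best response Light.
Fleet B against Light: payoffs 1, 2, 7, 0 → best response Moderate.
Fleet B against Moderate: payoffs 9, 2, 7, 0 → best response Rest.
No profile is a mutual best response for all players.

none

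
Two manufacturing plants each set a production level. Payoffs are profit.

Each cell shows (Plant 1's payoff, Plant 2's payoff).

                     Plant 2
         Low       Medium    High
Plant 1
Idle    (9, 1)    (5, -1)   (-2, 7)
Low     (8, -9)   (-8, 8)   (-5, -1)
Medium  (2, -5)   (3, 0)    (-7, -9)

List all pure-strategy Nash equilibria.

(Idle, High)

For each strategy profile, look for a profitable unilateral deviation.
(Idle, Low): Plant 2 can switch to High (1 → 7). Not NE.
(Idle, Medium): Plant 2 can switch to Low (-1 → 1). Not NE.
(Idle, High): Plant 1 gets -2, best alternative -5; Plant 2 gets 7, best alternative 1. No profitable deviation — NE.
(Low, Low): Plant 1 can switch to Idle (8 → 9). Not NE.
(Low, Medium): Plant 1 can switch to Idle (-8 → 5). Not NE.
(Low, High): Plant 1 can switch to Idle (-5 → -2). Not NE.
(Medium, Low): Plant 1 can switch to Idle (2 → 9). Not NE.
(Medium, Medium): Plant 1 can switch to Idle (3 → 5). Not NE.
(Medium, High): Plant 1 can switch to Idle (-7 → -2). Not NE.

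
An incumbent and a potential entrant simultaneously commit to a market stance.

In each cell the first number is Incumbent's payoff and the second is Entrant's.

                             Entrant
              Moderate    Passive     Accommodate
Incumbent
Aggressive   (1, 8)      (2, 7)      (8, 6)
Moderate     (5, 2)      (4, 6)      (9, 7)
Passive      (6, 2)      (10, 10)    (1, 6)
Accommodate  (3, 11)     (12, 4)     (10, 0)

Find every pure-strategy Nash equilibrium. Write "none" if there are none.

(Aggressive, Moderate): Incumbent can switch to Moderate (1 → 5). Not NE.
(Aggressive, Passive): Incumbent can switch to Moderate (2 → 4). Not NE.
(Aggressive, Accommodate): Incumbent can switch to Moderate (8 → 9). Not NE.
(Moderate, Moderate): Incumbent can switch to Passive (5 → 6). Not NE.
(Moderate, Passive): Incumbent can switch to Passive (4 → 10). Not NE.
(Moderate, Accommodate): Incumbent can switch to Accommodate (9 → 10). Not NE.
(Passive, Moderate): Entrant can switch to Passive (2 → 10). Not NE.
(Passive, Passive): Incumbent can switch to Accommodate (10 → 12). Not NE.
(Passive, Accommodate): Incumbent can switch to Aggressive (1 → 8). Not NE.
(Accommodate, Moderate): Incumbent can switch to Moderate (3 → 5). Not NE.
(Accommodate, Passive): Entrant can switch to Moderate (4 → 11). Not NE.
(Accommodate, Accommodate): Entrant can switch to Moderate (0 → 11). Not NE.

none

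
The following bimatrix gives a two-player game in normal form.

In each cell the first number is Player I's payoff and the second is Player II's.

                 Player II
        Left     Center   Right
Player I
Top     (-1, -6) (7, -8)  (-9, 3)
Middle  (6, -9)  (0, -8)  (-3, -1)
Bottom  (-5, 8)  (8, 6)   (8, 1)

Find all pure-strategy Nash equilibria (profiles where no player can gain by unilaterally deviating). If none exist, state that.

none

Player I against Left: payoffs -1, 6, -5 → best response Middle.
Player I against Center: payoffs 7, 0, 8 → best response Bottom.
Player I against Right: payoffs -9, -3, 8 → best response Bottom.
Player II against Top: payoffs -6, -8, 3 → best response Right.
Player II against Middle: payoffs -9, -8, -1 → best response Right.
Player II against Bottom: payoffs 8, 6, 1 → best response Left.
No profile is a mutual best response for all players.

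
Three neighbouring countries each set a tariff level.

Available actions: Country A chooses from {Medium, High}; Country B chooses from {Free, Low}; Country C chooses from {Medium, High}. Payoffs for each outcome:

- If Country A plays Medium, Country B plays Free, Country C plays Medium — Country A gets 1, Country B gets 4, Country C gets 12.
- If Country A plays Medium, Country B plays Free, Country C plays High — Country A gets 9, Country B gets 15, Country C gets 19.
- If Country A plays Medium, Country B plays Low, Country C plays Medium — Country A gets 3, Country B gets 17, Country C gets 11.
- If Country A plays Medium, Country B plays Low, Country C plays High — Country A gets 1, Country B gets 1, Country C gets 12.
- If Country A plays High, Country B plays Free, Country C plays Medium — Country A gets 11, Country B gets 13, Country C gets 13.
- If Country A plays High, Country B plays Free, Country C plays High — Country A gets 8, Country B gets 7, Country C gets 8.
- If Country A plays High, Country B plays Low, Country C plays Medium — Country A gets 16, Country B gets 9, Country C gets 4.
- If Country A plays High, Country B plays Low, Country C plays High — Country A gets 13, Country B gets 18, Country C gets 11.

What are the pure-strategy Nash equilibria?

For each player, find the best response to each opponent profile; mutual best responses are the pure NE.
Country A against (Free, Medium): payoffs 1, 11 → best response High.
Country A against (Free, High): payoffs 9, 8 → best response Medium.
Country A against (Low, Medium): payoffs 3, 16 → best response High.
Country A against (Low, High): payoffs 1, 13 → best response High.
Country B against (Medium, Medium): payoffs 4, 17 → best response Low.
Country B against (Medium, High): payoffs 15, 1 → best response Free.
Country B against (High, Medium): payoffs 13, 9 → best response Free.
Country B against (High, High): payoffs 7, 18 → best response Low.
Country C against (Medium, Free): payoffs 12, 19 → best response High.
Country C against (Medium, Low): payoffs 11, 12 → best response High.
Country C against (High, Free): payoffs 13, 8 → best response Medium.
Country C against (High, Low): payoffs 4, 11 → best response High.
Mutual best responses: (Medium, Free, High); (High, Free, Medium); (High, Low, High).

(Medium, Free, High), (High, Free, Medium), (High, Low, High)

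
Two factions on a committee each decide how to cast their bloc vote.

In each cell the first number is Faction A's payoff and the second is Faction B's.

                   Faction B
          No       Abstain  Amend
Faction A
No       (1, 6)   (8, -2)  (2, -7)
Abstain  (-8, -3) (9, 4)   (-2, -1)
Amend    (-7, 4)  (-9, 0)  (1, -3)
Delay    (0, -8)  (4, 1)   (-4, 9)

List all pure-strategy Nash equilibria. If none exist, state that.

Mark each player's best response to every combination of opponents' strategies; a profile where every player is best-responding is a pure Nash equilibrium.
Faction A against No: payoffs 1, -8, -7, 0 → best response No.
Faction A against Abstain: payoffs 8, 9, -9, 4 → best response Abstain.
Faction A against Amend: payoffs 2, -2, 1, -4 → best response No.
Faction B against No: payoffs 6, -2, -7 → best response No.
Faction B against Abstain: payoffs -3, 4, -1 → best response Abstain.
Faction B against Amend: payoffs 4, 0, -3 → best response No.
Faction B against Delay: payoffs -8, 1, 9 → best response Amend.
Mutual best responses: (No, No); (Abstain, Abstain).

Pure-strategy Nash equilibria: (No, No) and (Abstain, Abstain)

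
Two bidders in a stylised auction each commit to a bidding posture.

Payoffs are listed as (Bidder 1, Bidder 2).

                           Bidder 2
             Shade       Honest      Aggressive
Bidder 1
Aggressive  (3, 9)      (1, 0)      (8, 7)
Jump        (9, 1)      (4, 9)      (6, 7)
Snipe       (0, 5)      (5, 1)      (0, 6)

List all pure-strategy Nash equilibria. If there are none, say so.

This game has no pure Nash equilibrium.

Bidder 1 against Shade: payoffs 3, 9, 0 → best response Jump.
Bidder 1 against Honest: payoffs 1, 4, 5 → best response Snipe.
Bidder 1 against Aggressive: payoffs 8, 6, 0 → best response Aggressive.
Bidder 2 against Aggressive: payoffs 9, 0, 7 → best response Shade.
Bidder 2 against Jump: payoffs 1, 9, 7 → best response Honest.
Bidder 2 against Snipe: payoffs 5, 1, 6 → best response Aggressive.
No profile is a mutual best response for all players.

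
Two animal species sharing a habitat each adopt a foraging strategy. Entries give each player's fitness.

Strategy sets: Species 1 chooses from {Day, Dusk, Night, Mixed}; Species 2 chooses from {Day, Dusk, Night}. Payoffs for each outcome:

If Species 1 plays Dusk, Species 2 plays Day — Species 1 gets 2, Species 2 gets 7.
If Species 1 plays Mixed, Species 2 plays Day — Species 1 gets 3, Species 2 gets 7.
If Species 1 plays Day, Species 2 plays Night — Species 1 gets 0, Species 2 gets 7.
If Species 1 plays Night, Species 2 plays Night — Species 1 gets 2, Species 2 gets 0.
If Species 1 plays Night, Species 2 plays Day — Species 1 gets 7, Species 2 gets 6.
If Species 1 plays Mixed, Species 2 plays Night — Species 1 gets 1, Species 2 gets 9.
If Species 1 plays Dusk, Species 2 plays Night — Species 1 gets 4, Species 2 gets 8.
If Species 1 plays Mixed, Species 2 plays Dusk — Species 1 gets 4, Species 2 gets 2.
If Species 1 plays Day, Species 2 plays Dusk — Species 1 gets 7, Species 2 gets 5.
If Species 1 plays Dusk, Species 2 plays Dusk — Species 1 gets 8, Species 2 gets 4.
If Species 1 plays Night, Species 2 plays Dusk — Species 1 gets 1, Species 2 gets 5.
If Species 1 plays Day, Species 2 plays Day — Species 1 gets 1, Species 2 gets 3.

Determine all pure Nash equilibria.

(Day, Day): Species 1 can switch to Dusk (1 → 2). Not NE.
(Day, Dusk): Species 1 can switch to Dusk (7 → 8). Not NE.
(Day, Night): Species 1 can switch to Dusk (0 → 4). Not NE.
(Dusk, Day): Species 1 can switch to Night (2 → 7). Not NE.
(Dusk, Dusk): Species 2 can switch to Day (4 → 7). Not NE.
(Dusk, Night): Species 1 gets 4, best alternative 2; Species 2 gets 8, best alternative 7. No profitable deviation — NE.
(Night, Day): Species 1 gets 7, best alternative 3; Species 2 gets 6, best alternative 5. No profitable deviation — NE.
(Night, Dusk): Species 1 can switch to Day (1 → 7). Not NE.
(The remaining 4 profiles each have a profitable deviation by the same check.)

(Dusk, Night) and (Night, Day)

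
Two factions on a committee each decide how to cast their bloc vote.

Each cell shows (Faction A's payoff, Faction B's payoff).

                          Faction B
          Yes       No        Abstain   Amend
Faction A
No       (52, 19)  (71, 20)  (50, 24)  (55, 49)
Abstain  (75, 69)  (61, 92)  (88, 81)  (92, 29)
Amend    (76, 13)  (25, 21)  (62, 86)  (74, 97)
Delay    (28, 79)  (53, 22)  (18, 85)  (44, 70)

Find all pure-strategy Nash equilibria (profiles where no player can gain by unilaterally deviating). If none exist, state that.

For each player, find the best response to each opponent profile; mutual best responses are the pure NE.
Faction A against Yes: payoffs 52, 75, 76, 28 → best response Amend.
Faction A against No: payoffs 71, 61, 25, 53 → best response No.
Faction A against Abstain: payoffs 50, 88, 62, 18 → best response Abstain.
Faction A against Amend: payoffs 55, 92, 74, 44 → best response Abstain.
Faction B against No: payoffs 19, 20, 24, 49 → best response Amend.
Faction B against Abstain: payoffs 69, 92, 81, 29 → best response No.
Faction B against Amend: payoffs 13, 21, 86, 97 → best response Amend.
Faction B against Delay: payoffs 79, 22, 85, 70 → best response Abstain.
No profile is a mutual best response for all players.

No pure-strategy Nash equilibrium.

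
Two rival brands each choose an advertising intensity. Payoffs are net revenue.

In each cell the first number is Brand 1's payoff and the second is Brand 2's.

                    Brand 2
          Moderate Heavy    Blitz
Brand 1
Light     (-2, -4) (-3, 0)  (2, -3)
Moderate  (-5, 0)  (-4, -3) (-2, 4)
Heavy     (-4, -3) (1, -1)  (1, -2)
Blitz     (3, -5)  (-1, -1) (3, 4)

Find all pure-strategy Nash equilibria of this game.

The pure Nash equilibria are (Heavy, Heavy), (Blitz, Blitz).

(Light, Moderate): Brand 1 can switch to Blitz (-2 → 3). Not NE.
(Light, Heavy): Brand 1 can switch to Heavy (-3 → 1). Not NE.
(Light, Blitz): Brand 1 can switch to Blitz (2 → 3). Not NE.
(Moderate, Moderate): Brand 1 can switch to Light (-5 → -2). Not NE.
(Moderate, Heavy): Brand 1 can switch to Light (-4 → -3). Not NE.
(Moderate, Blitz): Brand 1 can switch to Light (-2 → 2). Not NE.
(Heavy, Moderate): Brand 1 can switch to Light (-4 → -2). Not NE.
(Heavy, Heavy): Brand 1 gets 1, best alternative -1; Brand 2 gets -1, best alternative -2. No profitable deviation — NE.
(Heavy, Blitz): Brand 1 can switch to Light (1 → 2). Not NE.
(Blitz, Moderate): Brand 2 can switch to Heavy (-5 → -1). Not NE.
(Blitz, Heavy): Brand 1 can switch to Heavy (-1 → 1). Not NE.
(Blitz, Blitz): Brand 1 gets 3, best alternative 2; Brand 2 gets 4, best alternative -1. No profitable deviation — NE.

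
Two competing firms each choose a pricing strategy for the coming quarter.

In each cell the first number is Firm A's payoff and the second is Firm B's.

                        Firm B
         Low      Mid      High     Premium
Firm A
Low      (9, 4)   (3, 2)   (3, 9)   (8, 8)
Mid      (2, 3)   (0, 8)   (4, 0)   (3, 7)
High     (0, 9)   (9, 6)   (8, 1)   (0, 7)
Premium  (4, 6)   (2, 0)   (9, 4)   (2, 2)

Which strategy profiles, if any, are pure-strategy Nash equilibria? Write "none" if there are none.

This game has no pure Nash equilibrium.

(Low, Low): Firm B can switch to High (4 → 9). Not NE.
(Low, Mid): Firm A can switch to High (3 → 9). Not NE.
(Low, High): Firm A can switch to Mid (3 → 4). Not NE.
(Low, Premium): Firm B can switch to High (8 → 9). Not NE.
(Mid, Low): Firm A can switch to Low (2 → 9). Not NE.
(Mid, Mid): Firm A can switch to Low (0 → 3). Not NE.
(The remaining 10 profiles each have a profitable deviation by the same check.)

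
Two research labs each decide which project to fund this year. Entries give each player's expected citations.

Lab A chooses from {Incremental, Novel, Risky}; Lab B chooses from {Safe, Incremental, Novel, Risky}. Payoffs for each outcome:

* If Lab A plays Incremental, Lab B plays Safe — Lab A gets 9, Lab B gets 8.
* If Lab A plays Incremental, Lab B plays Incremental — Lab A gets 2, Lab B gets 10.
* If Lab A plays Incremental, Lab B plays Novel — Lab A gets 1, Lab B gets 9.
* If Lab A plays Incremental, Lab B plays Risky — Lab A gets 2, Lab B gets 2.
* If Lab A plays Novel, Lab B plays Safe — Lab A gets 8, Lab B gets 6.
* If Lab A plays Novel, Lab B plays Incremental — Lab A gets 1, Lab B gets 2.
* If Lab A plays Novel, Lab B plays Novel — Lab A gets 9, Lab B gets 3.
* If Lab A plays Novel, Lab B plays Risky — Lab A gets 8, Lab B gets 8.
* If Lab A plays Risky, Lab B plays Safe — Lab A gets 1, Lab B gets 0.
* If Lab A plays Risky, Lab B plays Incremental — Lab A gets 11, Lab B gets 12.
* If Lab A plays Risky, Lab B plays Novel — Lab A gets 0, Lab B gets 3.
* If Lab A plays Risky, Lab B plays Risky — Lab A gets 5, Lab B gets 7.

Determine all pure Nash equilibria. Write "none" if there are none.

Mark each player's best response to every combination of opponents' strategies; a profile where every player is best-responding is a pure Nash equilibrium.
Lab A against Safe: payoffs 9, 8, 1 → best response Incremental.
Lab A against Incremental: payoffs 2, 1, 11 → best response Risky.
Lab A against Novel: payoffs 1, 9, 0 → best response Novel.
Lab A against Risky: payoffs 2, 8, 5 → best response Novel.
Lab B against Incremental: payoffs 8, 10, 9, 2 → best response Incremental.
Lab B against Novel: payoffs 6, 2, 3, 8 → best response Risky.
Lab B against Risky: payoffs 0, 12, 3, 7 → best response Incremental.
Mutual best responses: (Novel, Risky); (Risky, Incremental).

The pure Nash equilibria are (Novel, Risky), (Risky, Incremental).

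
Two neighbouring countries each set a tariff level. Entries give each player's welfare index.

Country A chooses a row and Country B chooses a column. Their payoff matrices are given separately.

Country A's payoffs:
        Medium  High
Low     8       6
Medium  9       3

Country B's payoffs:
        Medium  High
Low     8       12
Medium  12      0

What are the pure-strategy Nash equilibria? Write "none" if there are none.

Check each profile: it is a Nash equilibrium iff no player can strictly gain by switching unilaterally.
(Low, Medium): Country A can switch to Medium (8 → 9). Not NE.
(Low, High): Country A gets 6, best alternative 3; Country B gets 12, best alternative 8. No profitable deviation — NE.
(Medium, Medium): Country A gets 9, best alternative 8; Country B gets 12, best alternative 0. No profitable deviation — NE.
(Medium, High): Country A can switch to Low (3 → 6). Not NE.

(Low, High) and (Medium, Medium)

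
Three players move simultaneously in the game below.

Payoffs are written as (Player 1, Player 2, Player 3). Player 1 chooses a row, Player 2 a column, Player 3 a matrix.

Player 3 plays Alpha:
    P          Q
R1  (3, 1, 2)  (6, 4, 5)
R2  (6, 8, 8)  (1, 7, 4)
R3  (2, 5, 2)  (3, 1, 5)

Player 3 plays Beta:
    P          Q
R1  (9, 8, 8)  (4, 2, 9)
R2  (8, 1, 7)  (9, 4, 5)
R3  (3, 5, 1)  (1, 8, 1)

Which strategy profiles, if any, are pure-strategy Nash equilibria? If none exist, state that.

The pure Nash equilibria are (R1, P, Beta); (R2, P, Alpha); (R2, Q, Beta).

Check each profile: it is a Nash equilibrium iff no player can strictly gain by switching unilaterally.
(R1, P, Alpha): Player 1 can switch to R2 (3 → 6). Not NE.
(R1, P, Beta): Player 1 gets 9, best alternative 8; Player 2 gets 8, best alternative 2; Player 3 gets 8, best alternative 2. No profitable deviation — NE.
(R1, Q, Alpha): Player 3 can switch to Beta (5 → 9). Not NE.
(R1, Q, Beta): Player 1 can switch to R2 (4 → 9). Not NE.
(R2, P, Alpha): Player 1 gets 6, best alternative 3; Player 2 gets 8, best alternative 7; Player 3 gets 8, best alternative 7. No profitable deviation — NE.
(R2, P, Beta): Player 1 can switch to R1 (8 → 9). Not NE.
(R2, Q, Alpha): Player 1 can switch to R1 (1 → 6). Not NE.
(R2, Q, Beta): Player 1 gets 9, best alternative 4; Player 2 gets 4, best alternative 1; Player 3 gets 5, best alternative 4. No profitable deviation — NE.
(R3, P, Alpha): Player 1 can switch to R1 (2 → 3). Not NE.
(The remaining 3 profiles each have a profitable deviation by the same check.)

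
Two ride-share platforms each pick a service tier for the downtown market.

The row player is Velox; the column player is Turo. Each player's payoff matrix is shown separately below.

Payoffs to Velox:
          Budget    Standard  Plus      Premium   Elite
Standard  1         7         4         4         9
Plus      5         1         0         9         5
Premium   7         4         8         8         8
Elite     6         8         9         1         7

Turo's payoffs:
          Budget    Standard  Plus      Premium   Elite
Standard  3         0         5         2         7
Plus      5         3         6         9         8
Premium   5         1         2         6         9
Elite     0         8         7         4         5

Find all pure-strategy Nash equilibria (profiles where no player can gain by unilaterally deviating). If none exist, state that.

Pure-strategy Nash equilibria: (Standard, Elite) and (Plus, Premium) and (Elite, Standard)

Mark each player's best response to every combination of opponents' strategies; a profile where every player is best-responding is a pure Nash equilibrium.
Velox against Budget: payoffs 1, 5, 7, 6 → best response Premium.
Velox against Standard: payoffs 7, 1, 4, 8 → best response Elite.
Velox against Plus: payoffs 4, 0, 8, 9 → best response Elite.
Velox against Premium: payoffs 4, 9, 8, 1 → best response Plus.
Velox against Elite: payoffs 9, 5, 8, 7 → best response Standard.
Turo against Standard: payoffs 3, 0, 5, 2, 7 → best response Elite.
Turo against Plus: payoffs 5, 3, 6, 9, 8 → best response Premium.
Turo against Premium: payoffs 5, 1, 2, 6, 9 → best response Elite.
Turo against Elite: payoffs 0, 8, 7, 4, 5 → best response Standard.
Mutual best responses: (Standard, Elite); (Plus, Premium); (Elite, Standard).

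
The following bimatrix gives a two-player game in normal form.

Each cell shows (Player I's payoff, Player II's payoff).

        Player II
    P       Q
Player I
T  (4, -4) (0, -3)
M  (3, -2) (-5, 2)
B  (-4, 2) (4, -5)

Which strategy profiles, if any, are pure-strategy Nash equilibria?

For each player, find the best response to each opponent profile; mutual best responses are the pure NE.
Player I against P: payoffs 4, 3, -4 → best response T.
Player I against Q: payoffs 0, -5, 4 → best response B.
Player II against T: payoffs -4, -3 → best response Q.
Player II against M: payoffs -2, 2 → best response Q.
Player II against B: payoffs 2, -5 → best response P.
No profile is a mutual best response for all players.

There is no pure-strategy Nash equilibrium.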